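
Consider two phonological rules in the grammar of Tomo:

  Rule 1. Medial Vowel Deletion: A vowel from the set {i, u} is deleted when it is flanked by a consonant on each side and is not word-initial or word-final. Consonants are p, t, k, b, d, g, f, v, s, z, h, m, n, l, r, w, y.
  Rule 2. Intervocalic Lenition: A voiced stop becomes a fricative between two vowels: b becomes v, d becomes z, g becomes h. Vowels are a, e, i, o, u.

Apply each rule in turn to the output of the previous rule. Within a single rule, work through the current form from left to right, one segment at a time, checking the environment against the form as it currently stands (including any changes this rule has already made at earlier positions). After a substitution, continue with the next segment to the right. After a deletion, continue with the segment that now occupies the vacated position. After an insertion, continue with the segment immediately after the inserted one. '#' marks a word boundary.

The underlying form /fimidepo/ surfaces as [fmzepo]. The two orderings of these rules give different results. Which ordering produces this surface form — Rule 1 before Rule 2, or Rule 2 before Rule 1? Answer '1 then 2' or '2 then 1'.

Order 1 then 2:
  1 Medial Vowel Deletion: [fimidepo] → [fmdepo]
  2 Intervocalic Lenition: no change — [fmdepo]
  result: [fmdepo]
Order 2 then 1:
  2 Intervocalic Lenition: [fimidepo] → [fimizepo]
  1 Medial Vowel Deletion: [fimizepo] → [fmzepo]
  result: [fmzepo]

2 then 1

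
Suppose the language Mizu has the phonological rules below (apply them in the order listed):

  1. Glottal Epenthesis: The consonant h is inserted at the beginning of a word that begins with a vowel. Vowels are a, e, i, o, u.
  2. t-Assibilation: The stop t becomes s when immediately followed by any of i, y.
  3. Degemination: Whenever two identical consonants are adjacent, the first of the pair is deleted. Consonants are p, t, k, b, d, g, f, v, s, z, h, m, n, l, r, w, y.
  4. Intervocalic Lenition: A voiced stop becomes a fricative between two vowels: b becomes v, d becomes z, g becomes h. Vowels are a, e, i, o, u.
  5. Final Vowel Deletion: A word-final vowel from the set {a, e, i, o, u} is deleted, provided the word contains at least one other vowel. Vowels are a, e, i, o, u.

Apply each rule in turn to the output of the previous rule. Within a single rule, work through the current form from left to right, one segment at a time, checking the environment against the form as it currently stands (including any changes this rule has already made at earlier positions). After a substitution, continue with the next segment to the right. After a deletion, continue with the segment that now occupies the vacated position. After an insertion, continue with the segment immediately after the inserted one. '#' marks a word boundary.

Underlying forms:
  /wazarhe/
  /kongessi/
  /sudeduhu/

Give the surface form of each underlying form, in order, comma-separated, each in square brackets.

[wazarh], [konges], [suzezuh]

/wazarhe/:
  1 Glottal Epenthesis: no change — [wazarhe]
  2 t-Assibilation: no change — [wazarhe]
  3 Degemination: no change — [wazarhe]
  4 Intervocalic Lenition: no change — [wazarhe]
  5 Final Vowel Deletion: [wazarhe] → [wazarh]
/kongessi/:
  1 Glottal Epenthesis: no change — [kongessi]
  2 t-Assibilation: no change — [kongessi]
  3 Degemination: [kongessi] → [kongesi]
  4 Intervocalic Lenition: no change — [kongesi]
  5 Final Vowel Deletion: [kongesi] → [konges]
/sudeduhu/:
  1 Glottal Epenthesis: no change — [sudeduhu]
  2 t-Assibilation: no change — [sudeduhu]
  3 Degemination: no change — [sudeduhu]
  4 Intervocalic Lenition: [sudeduhu] → [suzezuhu]
  5 Final Vowel Deletion: [suzezuhu] → [suzezuh]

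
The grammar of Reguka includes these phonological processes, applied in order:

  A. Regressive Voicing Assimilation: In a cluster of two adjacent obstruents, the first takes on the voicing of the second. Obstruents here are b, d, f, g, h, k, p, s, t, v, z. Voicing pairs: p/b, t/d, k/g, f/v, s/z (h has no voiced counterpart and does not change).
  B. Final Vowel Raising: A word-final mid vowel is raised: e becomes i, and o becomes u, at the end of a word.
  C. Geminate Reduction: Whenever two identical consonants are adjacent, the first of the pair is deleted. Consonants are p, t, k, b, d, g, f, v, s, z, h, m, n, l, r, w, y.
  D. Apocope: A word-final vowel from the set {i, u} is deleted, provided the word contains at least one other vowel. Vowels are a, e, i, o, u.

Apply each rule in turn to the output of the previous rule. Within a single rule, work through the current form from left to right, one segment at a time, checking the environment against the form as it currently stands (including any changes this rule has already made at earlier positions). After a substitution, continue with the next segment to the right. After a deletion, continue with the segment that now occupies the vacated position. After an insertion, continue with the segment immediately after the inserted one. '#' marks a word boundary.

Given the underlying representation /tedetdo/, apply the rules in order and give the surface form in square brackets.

[teded]

A Regressive Voicing Assimilation: [tedetdo] → [tededdo]
B Final Vowel Raising: [tededdo] → [tededdu]
C Geminate Reduction: [tededdu] → [tededu]
D Apocope: [tededu] → [teded]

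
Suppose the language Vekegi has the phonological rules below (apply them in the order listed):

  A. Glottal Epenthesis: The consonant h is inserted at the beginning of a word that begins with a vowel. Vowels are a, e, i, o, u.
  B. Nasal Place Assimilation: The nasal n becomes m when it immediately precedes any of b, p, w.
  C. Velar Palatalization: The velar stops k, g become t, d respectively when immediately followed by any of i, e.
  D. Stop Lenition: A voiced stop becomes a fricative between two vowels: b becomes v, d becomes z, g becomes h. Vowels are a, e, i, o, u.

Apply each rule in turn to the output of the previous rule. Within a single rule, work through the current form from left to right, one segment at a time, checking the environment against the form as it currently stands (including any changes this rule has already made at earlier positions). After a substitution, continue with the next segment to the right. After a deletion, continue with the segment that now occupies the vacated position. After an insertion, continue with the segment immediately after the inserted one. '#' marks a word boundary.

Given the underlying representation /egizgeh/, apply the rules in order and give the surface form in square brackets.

[hezizdeh]

A Glottal Epenthesis: [egizgeh] → [hegizgeh]
B Nasal Place Assimilation: no change — [hegizgeh]
C Velar Palatalization: [hegizgeh] → [hedizdeh]
D Stop Lenition: [hedizdeh] → [hezizdeh]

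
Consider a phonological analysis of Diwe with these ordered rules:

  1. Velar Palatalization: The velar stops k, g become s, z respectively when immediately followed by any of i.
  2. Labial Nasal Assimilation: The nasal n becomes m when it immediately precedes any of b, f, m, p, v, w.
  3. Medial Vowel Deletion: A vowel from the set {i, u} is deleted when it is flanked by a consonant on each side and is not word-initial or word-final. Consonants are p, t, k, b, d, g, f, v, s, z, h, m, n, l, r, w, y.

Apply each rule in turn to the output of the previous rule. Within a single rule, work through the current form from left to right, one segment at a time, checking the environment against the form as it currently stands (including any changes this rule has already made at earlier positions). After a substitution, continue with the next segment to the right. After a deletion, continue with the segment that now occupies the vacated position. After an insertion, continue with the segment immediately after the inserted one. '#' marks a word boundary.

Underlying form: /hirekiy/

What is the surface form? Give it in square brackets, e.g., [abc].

[hresy]

1 Velar Palatalization: [hirekiy] → [hiresiy]
2 Labial Nasal Assimilation: no change — [hiresiy]
3 Medial Vowel Deletion: [hiresiy] → [hresy]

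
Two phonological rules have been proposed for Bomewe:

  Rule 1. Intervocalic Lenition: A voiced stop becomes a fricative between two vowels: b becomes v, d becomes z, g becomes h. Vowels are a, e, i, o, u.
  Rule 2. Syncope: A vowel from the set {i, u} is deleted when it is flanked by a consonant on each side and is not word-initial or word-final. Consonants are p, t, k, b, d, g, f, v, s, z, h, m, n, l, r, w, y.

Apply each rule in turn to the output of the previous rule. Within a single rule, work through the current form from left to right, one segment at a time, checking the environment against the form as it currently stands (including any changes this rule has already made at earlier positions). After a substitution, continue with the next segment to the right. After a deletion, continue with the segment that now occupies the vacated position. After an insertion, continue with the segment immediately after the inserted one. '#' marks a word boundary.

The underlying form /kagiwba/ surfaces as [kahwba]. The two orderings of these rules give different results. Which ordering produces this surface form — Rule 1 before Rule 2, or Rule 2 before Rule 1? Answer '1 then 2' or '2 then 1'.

1 then 2

Order 1 then 2:
  1 Intervocalic Lenition: [kagiwba] → [kahiwba]
  2 Syncope: [kahiwba] → [kahwba]
  result: [kahwba]
Order 2 then 1:
  2 Syncope: [kagiwba] → [kagwba]
  1 Intervocalic Lenition: no change — [kagwba]
  result: [kagwba]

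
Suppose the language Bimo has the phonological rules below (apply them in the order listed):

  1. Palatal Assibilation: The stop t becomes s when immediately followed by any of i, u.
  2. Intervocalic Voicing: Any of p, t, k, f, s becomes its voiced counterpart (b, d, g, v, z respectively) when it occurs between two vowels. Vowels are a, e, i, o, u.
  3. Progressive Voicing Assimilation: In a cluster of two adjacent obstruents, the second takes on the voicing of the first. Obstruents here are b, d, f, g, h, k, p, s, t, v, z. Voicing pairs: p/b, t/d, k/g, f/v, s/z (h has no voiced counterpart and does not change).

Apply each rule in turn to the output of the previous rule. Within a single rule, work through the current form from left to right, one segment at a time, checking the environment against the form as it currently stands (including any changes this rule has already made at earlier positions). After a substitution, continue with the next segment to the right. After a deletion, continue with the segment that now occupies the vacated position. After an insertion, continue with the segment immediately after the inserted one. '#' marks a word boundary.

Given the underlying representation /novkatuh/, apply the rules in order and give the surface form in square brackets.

1 Palatal Assibilation: [novkatuh] → [novkasuh]
2 Intervocalic Voicing: [novkasuh] → [novkazuh]
3 Progressive Voicing Assimilation: [novkazuh] → [novgazuh]

[novgazuh]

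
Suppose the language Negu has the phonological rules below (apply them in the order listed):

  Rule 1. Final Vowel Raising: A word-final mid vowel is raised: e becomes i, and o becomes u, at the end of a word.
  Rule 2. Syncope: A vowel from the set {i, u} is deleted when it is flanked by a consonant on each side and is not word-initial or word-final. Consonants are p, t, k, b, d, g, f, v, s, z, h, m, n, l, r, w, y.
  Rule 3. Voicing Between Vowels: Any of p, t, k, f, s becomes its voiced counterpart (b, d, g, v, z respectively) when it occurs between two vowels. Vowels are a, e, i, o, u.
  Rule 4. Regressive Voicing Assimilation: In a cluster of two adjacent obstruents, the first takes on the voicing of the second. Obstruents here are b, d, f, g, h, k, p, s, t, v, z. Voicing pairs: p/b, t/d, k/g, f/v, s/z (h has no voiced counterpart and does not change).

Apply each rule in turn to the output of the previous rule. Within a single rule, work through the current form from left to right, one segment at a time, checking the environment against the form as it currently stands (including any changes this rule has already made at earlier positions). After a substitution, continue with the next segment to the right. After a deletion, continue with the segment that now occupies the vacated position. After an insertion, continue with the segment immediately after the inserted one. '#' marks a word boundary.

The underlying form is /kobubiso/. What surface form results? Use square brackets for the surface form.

Rule 1 Final Vowel Raising: [kobubiso] → [kobubisu]
Rule 2 Syncope: [kobubisu] → [kobbsu]
Rule 3 Voicing Between Vowels: no change — [kobbsu]
Rule 4 Regressive Voicing Assimilation: [kobbsu] → [kobpsu]

[kobpsu]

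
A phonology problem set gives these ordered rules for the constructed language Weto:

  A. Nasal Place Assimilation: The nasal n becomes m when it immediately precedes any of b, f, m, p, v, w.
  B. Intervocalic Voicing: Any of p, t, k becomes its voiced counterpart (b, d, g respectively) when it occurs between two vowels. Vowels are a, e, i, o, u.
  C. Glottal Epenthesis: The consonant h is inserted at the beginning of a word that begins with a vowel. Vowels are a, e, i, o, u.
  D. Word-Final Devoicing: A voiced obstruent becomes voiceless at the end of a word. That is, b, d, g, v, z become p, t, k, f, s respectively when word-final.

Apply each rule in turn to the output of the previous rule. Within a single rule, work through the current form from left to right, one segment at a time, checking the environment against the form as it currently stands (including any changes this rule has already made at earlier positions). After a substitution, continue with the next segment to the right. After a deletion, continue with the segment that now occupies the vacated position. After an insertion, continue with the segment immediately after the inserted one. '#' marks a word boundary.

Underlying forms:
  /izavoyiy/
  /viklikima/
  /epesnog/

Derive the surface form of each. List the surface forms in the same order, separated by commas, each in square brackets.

[hizavoyiy], [vikligima], [hebesnok]

/izavoyiy/:
  A Nasal Place Assimilation: no change — [izavoyiy]
  B Intervocalic Voicing: no change — [izavoyiy]
  C Glottal Epenthesis: [izavoyiy] → [hizavoyiy]
  D Word-Final Devoicing: no change — [hizavoyiy]
/viklikima/:
  A Nasal Place Assimilation: no change — [viklikima]
  B Intervocalic Voicing: [viklikima] → [vikligima]
  C Glottal Epenthesis: no change — [vikligima]
  D Word-Final Devoicing: no change — [vikligima]
/epesnog/:
  A Nasal Place Assimilation: no change — [epesnog]
  B Intervocalic Voicing: [epesnog] → [ebesnog]
  C Glottal Epenthesis: [ebesnog] → [hebesnog]
  D Word-Final Devoicing: [hebesnog] → [hebesnok]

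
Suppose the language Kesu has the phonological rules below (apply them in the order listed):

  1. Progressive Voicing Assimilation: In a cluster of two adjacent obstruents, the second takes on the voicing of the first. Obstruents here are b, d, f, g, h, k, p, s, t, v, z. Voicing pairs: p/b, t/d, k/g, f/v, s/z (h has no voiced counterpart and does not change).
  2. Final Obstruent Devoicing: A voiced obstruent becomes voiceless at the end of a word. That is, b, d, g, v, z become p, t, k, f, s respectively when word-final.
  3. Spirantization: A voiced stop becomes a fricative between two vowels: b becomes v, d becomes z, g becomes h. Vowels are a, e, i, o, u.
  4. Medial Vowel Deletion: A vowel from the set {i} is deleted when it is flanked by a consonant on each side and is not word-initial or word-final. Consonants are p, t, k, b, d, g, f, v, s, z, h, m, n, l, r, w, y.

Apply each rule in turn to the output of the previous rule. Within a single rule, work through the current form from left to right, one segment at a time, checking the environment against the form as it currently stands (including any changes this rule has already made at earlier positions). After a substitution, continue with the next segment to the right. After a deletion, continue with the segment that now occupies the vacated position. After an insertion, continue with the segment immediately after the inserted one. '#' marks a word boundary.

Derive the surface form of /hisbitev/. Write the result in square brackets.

1 Progressive Voicing Assimilation: [hisbitev] → [hispitev]
2 Final Obstruent Devoicing: [hispitev] → [hispitef]
3 Spirantization: no change — [hispitef]
4 Medial Vowel Deletion: [hispitef] → [hsptef]

[hsptef]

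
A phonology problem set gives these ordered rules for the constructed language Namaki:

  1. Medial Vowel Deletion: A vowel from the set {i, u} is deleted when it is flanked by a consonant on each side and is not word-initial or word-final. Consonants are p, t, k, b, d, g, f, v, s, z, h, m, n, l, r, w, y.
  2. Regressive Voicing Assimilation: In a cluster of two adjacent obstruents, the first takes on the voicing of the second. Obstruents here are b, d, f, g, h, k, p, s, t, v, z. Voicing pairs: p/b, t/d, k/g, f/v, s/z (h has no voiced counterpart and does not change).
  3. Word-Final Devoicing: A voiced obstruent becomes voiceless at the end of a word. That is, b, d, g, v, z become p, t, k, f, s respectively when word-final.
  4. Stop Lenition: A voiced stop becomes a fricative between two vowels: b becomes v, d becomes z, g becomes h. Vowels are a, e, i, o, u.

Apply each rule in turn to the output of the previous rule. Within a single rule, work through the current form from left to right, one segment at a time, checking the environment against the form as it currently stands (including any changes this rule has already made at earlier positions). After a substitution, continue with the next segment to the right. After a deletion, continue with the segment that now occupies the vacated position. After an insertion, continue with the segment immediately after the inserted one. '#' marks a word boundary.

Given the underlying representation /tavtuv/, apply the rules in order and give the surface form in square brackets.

1 Medial Vowel Deletion: [tavtuv] → [tavtv]
2 Regressive Voicing Assimilation: [tavtv] → [tafdv]
3 Word-Final Devoicing: [tafdv] → [tafdf]
4 Stop Lenition: no change — [tafdf]

[tafdf]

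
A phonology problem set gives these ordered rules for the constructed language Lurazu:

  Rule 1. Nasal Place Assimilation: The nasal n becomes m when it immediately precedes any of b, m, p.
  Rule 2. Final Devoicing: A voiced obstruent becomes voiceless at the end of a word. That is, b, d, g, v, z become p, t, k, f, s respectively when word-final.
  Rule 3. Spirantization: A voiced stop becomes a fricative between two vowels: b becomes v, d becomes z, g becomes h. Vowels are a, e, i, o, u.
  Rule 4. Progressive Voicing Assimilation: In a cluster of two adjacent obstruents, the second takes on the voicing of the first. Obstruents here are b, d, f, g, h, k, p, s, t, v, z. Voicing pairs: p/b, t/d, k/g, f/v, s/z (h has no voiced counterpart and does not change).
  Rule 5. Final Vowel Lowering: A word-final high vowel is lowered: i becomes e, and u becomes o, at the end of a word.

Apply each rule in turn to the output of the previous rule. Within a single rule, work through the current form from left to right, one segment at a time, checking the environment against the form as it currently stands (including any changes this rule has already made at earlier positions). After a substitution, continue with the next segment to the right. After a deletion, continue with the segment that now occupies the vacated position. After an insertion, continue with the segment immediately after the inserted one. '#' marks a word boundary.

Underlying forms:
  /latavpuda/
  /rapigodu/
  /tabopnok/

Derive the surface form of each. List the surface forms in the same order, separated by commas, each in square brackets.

[latavbuza], [rapihozo], [tavopnok]

/latavpuda/:
  Rule 1 Nasal Place Assimilation: no change — [latavpuda]
  Rule 2 Final Devoicing: no change — [latavpuda]
  Rule 3 Spirantization: [latavpuda] → [latavpuza]
  Rule 4 Progressive Voicing Assimilation: [latavpuza] → [latavbuza]
  Rule 5 Final Vowel Lowering: no change — [latavbuza]
/rapigodu/:
  Rule 1 Nasal Place Assimilation: no change — [rapigodu]
  Rule 2 Final Devoicing: no change — [rapigodu]
  Rule 3 Spirantization: [rapigodu] → [rapihozu]
  Rule 4 Progressive Voicing Assimilation: no change — [rapihozu]
  Rule 5 Final Vowel Lowering: [rapihozu] → [rapihozo]
/tabopnok/:
  Rule 1 Nasal Place Assimilation: no change — [tabopnok]
  Rule 2 Final Devoicing: no change — [tabopnok]
  Rule 3 Spirantization: [tabopnok] → [tavopnok]
  Rule 4 Progressive Voicing Assimilation: no change — [tavopnok]
  Rule 5 Final Vowel Lowering: no change — [tavopnok]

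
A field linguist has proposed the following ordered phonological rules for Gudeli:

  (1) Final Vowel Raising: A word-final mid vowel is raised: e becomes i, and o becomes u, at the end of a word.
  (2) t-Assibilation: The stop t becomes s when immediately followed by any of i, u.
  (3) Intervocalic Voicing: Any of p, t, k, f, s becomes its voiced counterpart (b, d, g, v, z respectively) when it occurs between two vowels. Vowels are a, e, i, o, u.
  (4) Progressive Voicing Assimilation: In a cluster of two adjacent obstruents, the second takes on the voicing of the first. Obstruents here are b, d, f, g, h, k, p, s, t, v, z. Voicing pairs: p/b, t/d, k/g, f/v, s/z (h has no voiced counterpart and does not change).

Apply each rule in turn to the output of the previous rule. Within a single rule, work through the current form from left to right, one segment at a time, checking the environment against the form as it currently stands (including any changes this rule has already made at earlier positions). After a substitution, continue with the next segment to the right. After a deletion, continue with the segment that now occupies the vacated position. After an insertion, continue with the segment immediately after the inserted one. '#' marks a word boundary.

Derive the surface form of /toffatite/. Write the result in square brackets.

(1) Final Vowel Raising: [toffatite] → [toffatiti]
(2) t-Assibilation: [toffatiti] → [toffasisi]
(3) Intervocalic Voicing: [toffasisi] → [toffazizi]
(4) Progressive Voicing Assimilation: no change — [toffazizi]

[toffazizi]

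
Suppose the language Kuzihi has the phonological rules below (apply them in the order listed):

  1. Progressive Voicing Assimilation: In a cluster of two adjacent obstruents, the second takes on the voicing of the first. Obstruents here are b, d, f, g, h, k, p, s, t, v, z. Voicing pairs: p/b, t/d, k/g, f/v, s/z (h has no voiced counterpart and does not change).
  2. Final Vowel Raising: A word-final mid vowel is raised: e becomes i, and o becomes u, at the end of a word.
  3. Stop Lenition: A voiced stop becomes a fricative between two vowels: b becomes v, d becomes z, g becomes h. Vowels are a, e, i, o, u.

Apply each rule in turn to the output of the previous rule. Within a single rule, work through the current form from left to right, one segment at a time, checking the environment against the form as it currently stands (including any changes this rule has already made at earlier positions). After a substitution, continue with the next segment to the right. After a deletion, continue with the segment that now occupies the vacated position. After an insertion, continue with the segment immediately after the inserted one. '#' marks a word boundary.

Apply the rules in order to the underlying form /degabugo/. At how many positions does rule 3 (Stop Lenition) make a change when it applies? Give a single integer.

3

1 Progressive Voicing Assimilation: no change — [degabugo]
2 Final Vowel Raising: [degabugo] → [degabugu]
3 Stop Lenition: [degabugu] → [dehavuhu]
Rule 3 changed 3 position(s).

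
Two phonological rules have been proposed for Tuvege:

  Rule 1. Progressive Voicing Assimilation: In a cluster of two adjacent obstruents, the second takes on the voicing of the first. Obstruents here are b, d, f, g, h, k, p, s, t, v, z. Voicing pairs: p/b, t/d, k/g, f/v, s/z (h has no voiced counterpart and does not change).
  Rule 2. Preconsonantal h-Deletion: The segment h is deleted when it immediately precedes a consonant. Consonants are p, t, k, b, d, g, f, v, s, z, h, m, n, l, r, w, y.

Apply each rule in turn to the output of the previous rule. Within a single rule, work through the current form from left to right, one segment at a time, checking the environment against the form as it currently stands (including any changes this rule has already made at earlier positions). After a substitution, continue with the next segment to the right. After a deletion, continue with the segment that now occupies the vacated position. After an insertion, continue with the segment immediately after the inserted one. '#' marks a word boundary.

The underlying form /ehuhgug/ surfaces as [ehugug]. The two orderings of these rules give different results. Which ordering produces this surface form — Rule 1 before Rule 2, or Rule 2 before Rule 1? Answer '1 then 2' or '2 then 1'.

Order 1 then 2:
  1 Progressive Voicing Assimilation: [ehuhgug] → [ehuhkug]
  2 Preconsonantal h-Deletion: [ehuhkug] → [ehukug]
  result: [ehukug]
Order 2 then 1:
  2 Preconsonantal h-Deletion: [ehuhgug] → [ehugug]
  1 Progressive Voicing Assimilation: no change — [ehugug]
  result: [ehugug]

2 then 1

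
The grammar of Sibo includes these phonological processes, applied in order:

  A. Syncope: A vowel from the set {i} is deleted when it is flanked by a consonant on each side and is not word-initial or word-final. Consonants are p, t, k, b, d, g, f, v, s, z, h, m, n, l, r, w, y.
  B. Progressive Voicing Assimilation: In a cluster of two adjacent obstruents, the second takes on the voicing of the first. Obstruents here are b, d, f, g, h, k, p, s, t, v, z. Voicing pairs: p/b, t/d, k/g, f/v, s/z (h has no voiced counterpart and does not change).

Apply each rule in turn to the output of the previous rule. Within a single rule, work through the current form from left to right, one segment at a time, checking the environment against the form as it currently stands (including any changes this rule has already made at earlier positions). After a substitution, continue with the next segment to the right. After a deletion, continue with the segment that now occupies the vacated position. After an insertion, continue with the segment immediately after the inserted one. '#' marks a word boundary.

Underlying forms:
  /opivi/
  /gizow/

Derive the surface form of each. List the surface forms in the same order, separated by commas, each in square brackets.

[opfi], [gzow]

/opivi/:
  A Syncope: [opivi] → [opvi]
  B Progressive Voicing Assimilation: [opvi] → [opfi]
/gizow/:
  A Syncope: [gizow] → [gzow]
  B Progressive Voicing Assimilation: no change — [gzow]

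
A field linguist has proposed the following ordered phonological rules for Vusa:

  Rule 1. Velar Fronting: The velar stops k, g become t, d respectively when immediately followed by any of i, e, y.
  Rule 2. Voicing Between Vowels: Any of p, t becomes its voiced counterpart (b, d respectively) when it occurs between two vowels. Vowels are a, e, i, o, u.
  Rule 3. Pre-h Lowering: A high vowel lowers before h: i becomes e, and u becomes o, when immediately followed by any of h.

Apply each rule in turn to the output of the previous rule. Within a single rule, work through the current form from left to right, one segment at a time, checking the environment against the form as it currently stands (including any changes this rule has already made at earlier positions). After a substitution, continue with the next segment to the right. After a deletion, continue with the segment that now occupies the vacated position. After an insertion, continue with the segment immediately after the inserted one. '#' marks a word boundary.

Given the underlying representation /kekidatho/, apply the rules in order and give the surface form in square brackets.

[tedidatho]

Rule 1 Velar Fronting: [kekidatho] → [tetidatho]
Rule 2 Voicing Between Vowels: [tetidatho] → [tedidatho]
Rule 3 Pre-h Lowering: no change — [tedidatho]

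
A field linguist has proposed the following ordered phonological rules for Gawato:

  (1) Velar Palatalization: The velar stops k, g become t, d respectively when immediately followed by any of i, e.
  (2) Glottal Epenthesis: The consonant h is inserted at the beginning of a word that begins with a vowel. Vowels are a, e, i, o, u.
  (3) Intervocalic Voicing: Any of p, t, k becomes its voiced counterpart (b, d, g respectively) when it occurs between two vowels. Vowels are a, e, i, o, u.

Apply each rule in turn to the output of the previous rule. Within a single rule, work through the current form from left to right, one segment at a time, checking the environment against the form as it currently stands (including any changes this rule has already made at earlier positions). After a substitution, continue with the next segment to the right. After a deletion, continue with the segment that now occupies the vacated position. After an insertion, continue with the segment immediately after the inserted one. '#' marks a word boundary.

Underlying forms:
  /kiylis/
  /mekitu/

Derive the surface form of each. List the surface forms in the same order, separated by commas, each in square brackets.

/kiylis/:
  (1) Velar Palatalization: [kiylis] → [tiylis]
  (2) Glottal Epenthesis: no change — [tiylis]
  (3) Intervocalic Voicing: no change — [tiylis]
/mekitu/:
  (1) Velar Palatalization: [mekitu] → [metitu]
  (2) Glottal Epenthesis: no change — [metitu]
  (3) Intervocalic Voicing: [metitu] → [medidu]

[tiylis], [medidu]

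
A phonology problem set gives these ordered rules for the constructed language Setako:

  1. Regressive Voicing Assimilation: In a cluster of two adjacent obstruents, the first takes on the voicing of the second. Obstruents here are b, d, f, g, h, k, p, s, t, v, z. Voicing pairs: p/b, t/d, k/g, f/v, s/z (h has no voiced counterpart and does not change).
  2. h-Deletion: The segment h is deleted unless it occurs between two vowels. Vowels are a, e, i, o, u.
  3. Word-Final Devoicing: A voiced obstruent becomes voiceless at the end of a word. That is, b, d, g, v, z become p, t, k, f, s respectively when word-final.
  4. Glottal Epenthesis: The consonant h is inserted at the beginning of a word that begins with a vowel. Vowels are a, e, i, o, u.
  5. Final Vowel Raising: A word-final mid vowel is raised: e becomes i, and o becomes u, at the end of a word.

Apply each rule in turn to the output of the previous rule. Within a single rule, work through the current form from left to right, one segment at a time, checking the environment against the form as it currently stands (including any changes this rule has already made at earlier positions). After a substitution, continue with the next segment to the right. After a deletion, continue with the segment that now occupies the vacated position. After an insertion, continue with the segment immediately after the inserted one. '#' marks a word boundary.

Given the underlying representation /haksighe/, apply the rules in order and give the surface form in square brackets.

[haksiki]

1 Regressive Voicing Assimilation: [haksighe] → [haksikhe]
2 h-Deletion: [haksikhe] → [aksike]
3 Word-Final Devoicing: no change — [aksike]
4 Glottal Epenthesis: [aksike] → [haksike]
5 Final Vowel Raising: [haksike] → [haksiki]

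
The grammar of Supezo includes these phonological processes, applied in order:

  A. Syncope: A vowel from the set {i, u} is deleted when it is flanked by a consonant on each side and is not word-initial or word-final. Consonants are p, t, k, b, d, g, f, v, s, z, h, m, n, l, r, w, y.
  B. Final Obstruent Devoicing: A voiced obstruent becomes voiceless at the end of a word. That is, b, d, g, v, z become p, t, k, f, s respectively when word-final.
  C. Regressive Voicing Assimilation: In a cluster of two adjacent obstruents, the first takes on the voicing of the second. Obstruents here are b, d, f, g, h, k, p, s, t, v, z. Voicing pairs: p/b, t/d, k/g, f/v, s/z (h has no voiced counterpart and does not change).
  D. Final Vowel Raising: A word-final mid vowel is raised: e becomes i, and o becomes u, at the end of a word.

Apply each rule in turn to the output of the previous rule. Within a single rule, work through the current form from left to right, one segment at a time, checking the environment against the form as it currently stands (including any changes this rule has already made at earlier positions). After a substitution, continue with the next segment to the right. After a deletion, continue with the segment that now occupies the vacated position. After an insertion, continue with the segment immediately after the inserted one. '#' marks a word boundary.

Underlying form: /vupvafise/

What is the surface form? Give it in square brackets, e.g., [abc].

[fbvafsi]

A Syncope: [vupvafise] → [vpvafse]
B Final Obstruent Devoicing: no change — [vpvafse]
C Regressive Voicing Assimilation: [vpvafse] → [fbvafse]
D Final Vowel Raising: [fbvafse] → [fbvafsi]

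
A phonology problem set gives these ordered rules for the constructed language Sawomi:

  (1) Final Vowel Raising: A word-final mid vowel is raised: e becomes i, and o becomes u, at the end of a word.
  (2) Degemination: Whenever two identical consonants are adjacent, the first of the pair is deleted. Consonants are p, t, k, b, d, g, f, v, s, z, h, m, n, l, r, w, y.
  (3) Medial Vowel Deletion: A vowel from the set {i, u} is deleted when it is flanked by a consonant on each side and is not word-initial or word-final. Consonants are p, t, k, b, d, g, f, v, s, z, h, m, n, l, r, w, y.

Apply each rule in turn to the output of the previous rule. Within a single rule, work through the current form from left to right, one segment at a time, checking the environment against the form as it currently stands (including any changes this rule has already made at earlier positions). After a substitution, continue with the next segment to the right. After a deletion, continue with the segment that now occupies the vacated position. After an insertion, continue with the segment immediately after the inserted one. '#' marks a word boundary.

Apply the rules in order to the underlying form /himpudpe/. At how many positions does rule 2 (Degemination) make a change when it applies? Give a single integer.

0

(1) Final Vowel Raising: [himpudpe] → [himpudpi]
(2) Degemination: no change — [himpudpi]
(3) Medial Vowel Deletion: [himpudpi] → [hmpdpi]
Rule 2 changed 0 position(s).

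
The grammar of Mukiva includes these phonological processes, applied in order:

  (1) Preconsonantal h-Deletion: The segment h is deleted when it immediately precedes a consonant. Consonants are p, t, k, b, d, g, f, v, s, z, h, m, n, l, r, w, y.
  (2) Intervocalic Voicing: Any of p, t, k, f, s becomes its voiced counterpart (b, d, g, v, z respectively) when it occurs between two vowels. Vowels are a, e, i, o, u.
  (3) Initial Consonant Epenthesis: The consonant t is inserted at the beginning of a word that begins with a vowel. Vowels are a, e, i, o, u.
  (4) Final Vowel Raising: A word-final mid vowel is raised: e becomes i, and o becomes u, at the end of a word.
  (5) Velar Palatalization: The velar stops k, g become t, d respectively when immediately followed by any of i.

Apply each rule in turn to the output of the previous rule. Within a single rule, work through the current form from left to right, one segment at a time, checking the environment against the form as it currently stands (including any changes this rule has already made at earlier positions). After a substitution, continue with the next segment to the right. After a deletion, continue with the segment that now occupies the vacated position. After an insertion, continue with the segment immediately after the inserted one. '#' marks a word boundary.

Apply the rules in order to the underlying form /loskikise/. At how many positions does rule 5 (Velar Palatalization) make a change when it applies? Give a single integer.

(1) Preconsonantal h-Deletion: no change — [loskikise]
(2) Intervocalic Voicing: [loskikise] → [loskigize]
(3) Initial Consonant Epenthesis: no change — [loskigize]
(4) Final Vowel Raising: [loskigize] → [loskigizi]
(5) Velar Palatalization: [loskigizi] → [lostidizi]
Rule 5 changed 2 position(s).

2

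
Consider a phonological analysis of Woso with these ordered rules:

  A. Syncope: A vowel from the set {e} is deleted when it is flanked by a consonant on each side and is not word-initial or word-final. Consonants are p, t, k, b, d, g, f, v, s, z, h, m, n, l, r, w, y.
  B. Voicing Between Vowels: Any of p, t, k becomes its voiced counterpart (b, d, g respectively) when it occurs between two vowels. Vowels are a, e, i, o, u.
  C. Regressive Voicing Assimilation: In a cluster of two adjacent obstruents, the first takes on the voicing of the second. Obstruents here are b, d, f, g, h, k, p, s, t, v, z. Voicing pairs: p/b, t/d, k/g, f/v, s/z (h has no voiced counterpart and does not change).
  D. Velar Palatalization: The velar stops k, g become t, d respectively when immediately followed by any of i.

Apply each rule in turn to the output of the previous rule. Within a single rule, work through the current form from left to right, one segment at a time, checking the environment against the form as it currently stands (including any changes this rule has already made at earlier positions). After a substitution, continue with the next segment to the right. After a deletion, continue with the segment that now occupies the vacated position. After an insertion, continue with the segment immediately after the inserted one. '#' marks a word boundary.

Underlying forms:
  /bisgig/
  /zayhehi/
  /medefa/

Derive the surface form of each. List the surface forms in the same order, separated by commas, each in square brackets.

[bizdig], [zayhhi], [mtfa]

/bisgig/:
  A Syncope: no change — [bisgig]
  B Voicing Between Vowels: no change — [bisgig]
  C Regressive Voicing Assimilation: [bisgig] → [bizgig]
  D Velar Palatalization: [bizgig] → [bizdig]
/zayhehi/:
  A Syncope: [zayhehi] → [zayhhi]
  B Voicing Between Vowels: no change — [zayhhi]
  C Regressive Voicing Assimilation: no change — [zayhhi]
  D Velar Palatalization: no change — [zayhhi]
/medefa/:
  A Syncope: [medefa] → [mdfa]
  B Voicing Between Vowels: no change — [mdfa]
  C Regressive Voicing Assimilation: [mdfa] → [mtfa]
  D Velar Palatalization: no change — [mtfa]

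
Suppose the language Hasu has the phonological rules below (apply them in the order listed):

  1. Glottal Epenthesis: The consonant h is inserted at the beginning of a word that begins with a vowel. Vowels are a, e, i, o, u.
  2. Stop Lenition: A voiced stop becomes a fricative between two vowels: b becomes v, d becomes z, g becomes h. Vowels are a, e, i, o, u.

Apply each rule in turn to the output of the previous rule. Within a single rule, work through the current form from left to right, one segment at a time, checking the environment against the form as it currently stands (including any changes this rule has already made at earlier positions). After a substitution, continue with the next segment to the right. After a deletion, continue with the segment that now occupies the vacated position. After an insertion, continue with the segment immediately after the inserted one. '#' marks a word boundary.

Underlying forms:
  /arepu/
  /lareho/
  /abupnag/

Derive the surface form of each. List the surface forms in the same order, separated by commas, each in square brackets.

/arepu/:
  1 Glottal Epenthesis: [arepu] → [harepu]
  2 Stop Lenition: no change — [harepu]
/lareho/:
  1 Glottal Epenthesis: no change — [lareho]
  2 Stop Lenition: no change — [lareho]
/abupnag/:
  1 Glottal Epenthesis: [abupnag] → [habupnag]
  2 Stop Lenition: [habupnag] → [havupnag]

[harepu], [lareho], [havupnag]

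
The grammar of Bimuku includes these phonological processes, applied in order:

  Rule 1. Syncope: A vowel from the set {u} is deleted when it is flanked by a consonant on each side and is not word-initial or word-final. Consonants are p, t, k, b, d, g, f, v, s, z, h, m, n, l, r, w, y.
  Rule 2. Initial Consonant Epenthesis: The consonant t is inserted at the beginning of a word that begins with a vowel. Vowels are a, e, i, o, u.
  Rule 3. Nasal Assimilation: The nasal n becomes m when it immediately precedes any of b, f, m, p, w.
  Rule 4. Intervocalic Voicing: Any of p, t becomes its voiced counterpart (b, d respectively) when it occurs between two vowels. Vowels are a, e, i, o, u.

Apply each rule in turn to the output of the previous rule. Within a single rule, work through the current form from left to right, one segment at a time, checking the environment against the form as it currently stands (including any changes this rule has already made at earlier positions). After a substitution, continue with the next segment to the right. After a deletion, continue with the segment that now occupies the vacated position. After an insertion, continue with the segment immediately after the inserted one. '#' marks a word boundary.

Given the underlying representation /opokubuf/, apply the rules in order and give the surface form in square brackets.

Rule 1 Syncope: [opokubuf] → [opokbf]
Rule 2 Initial Consonant Epenthesis: [opokbf] → [topokbf]
Rule 3 Nasal Assimilation: no change — [topokbf]
Rule 4 Intervocalic Voicing: [topokbf] → [tobokbf]

[tobokbf]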